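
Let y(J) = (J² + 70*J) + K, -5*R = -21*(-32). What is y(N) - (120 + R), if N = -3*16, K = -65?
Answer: -5533/5 ≈ -1106.6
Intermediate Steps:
N = -48
R = -672/5 (R = -(-21)*(-32)/5 = -⅕*672 = -672/5 ≈ -134.40)
y(J) = -65 + J² + 70*J (y(J) = (J² + 70*J) - 65 = -65 + J² + 70*J)
y(N) - (120 + R) = (-65 + (-48)² + 70*(-48)) - (120 - 672/5) = (-65 + 2304 - 3360) - 1*(-72/5) = -1121 + 72/5 = -5533/5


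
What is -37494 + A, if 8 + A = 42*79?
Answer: -34184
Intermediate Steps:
A = 3310 (A = -8 + 42*79 = -8 + 3318 = 3310)
-37494 + A = -37494 + 3310 = -34184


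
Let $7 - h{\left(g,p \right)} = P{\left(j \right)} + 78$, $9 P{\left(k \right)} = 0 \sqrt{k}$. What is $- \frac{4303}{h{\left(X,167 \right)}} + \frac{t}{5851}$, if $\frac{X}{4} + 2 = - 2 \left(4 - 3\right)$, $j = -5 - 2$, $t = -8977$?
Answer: $\frac{24539486}{415421} \approx 59.071$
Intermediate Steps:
$j = -7$ ($j = -5 - 2 = -7$)
$P{\left(k \right)} = 0$ ($P{\left(k \right)} = \frac{0 \sqrt{k}}{9} = \frac{1}{9} \cdot 0 = 0$)
$X = -16$ ($X = -8 + 4 \left(- 2 \left(4 - 3\right)\right) = -8 + 4 \left(\left(-2\right) 1\right) = -8 + 4 \left(-2\right) = -8 - 8 = -16$)
$h{\left(g,p \right)} = -71$ ($h{\left(g,p \right)} = 7 - \left(0 + 78\right) = 7 - 78 = -71$)
$- \frac{4303}{h{\left(X,167 \right)}} + \frac{t}{5851} = - \frac{4303}{-71} - \frac{8977}{5851} = \left(-4303\right) \left(- \frac{1}{71}\right) - \frac{8977}{5851} = \frac{4303}{71} - \frac{8977}{5851} = \frac{24539486}{415421}$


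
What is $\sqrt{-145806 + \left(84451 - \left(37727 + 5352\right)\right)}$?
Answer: $i \sqrt{104434} \approx 323.16 i$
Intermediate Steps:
$\sqrt{-145806 + \left(84451 - \left(37727 + 5352\right)\right)} = \sqrt{-145806 + \left(84451 - 43079\right)} = \sqrt{-145806 + 41372} = \sqrt{-104434} = i \sqrt{104434}$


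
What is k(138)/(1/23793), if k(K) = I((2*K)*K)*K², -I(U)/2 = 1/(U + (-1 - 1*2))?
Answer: -302075928/12695 ≈ -23795.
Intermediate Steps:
I(U) = -2/(-3 + U) (I(U) = -2/(U + (-1 - 1*2)) = -2/(U + (-1 - 2)) = -2/(U - 3) = -2/(-3 + U))
k(K) = -2*K²/(-3 + 2*K²) (k(K) = (-2/(-3 + (2*K)*K))*K² = (-2/(-3 + 2*K²))*K² = -2*K²/(-3 + 2*K²))
k(138)/(1/23793) = (-2*138²/(-3 + 2*138²))/(1/23793) = (-2*19044/(-3 + 2*19044))/(1/23793) = -2*19044/(-3 + 38088)*23793 = -2*19044/38085*23793 = -2*19044*1/38085*23793 = -12696/12695*23793 = -302075928/12695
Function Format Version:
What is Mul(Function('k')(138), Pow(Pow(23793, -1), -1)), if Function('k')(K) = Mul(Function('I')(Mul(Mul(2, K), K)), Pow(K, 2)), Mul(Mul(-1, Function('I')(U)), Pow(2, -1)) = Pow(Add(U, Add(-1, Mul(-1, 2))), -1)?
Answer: Rational(-302075928, 12695) ≈ -23795.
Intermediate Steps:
Function('I')(U) = Mul(-2, Pow(Add(-3, U), -1)) (Function('I')(U) = Mul(-2, Pow(Add(U, Add(-1, Mul(-1, 2))), -1)) = Mul(-2, Pow(Add(U, Add(-1, -2)), -1)) = Mul(-2, Pow(Add(U, -3), -1)) = Mul(-2, Pow(Add(-3, U), -1)))
Function('k')(K) = Mul(-2, Pow(K, 2), Pow(Add(-3, Mul(2, Pow(K, 2))), -1)) (Function('k')(K) = Mul(Mul(-2, Pow(Add(-3, Mul(Mul(2, K), K)), -1)), Pow(K, 2)) = Mul(Mul(-2, Pow(Add(-3, Mul(2, Pow(K, 2))), -1)), Pow(K, 2)) = Mul(-2, Pow(K, 2), Pow(Add(-3, Mul(2, Pow(K, 2))), -1)))
Mul(Function('k')(138), Pow(Pow(23793, -1), -1)) = Mul(Mul(-2, Pow(138, 2), Pow(Add(-3, Mul(2, Pow(138, 2))), -1)), Pow(Pow(23793, -1), -1)) = Mul(Mul(-2, 19044, Pow(Add(-3, Mul(2, 19044)), -1)), Pow(Rational(1, 23793), -1)) = Mul(Mul(-2, 19044, Pow(Add(-3, 38088), -1)), 23793) = Mul(Mul(-2, 19044, Pow(38085, -1)), 23793) = Mul(Mul(-2, 19044, Rational(1, 38085)), 23793) = Mul(Rational(-12696, 12695), 23793) = Rational(-302075928, 12695)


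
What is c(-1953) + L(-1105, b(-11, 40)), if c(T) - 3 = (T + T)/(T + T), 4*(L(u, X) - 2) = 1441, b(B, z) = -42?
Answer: 1465/4 ≈ 366.25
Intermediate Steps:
L(u, X) = 1449/4 (L(u, X) = 2 + (1/4)*1441 = 2 + 1441/4 = 1449/4)
c(T) = 4 (c(T) = 3 + (T + T)/(T + T) = 3 + (2*T)/((2*T)) = 3 + (2*T)*(1/(2*T)) = 3 + 1 = 4)
c(-1953) + L(-1105, b(-11, 40)) = 4 + 1449/4 = 1465/4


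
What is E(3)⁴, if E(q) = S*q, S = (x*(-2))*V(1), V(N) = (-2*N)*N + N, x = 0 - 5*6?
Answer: 1049760000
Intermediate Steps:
x = -30 (x = 0 - 30 = -30)
V(N) = N - 2*N² (V(N) = -2*N² + N = N - 2*N²)
S = -60 (S = (-30*(-2))*(1*(1 - 2*1)) = 60*(1*(1 - 2)) = 60*(1*(-1)) = 60*(-1) = -60)
E(q) = -60*q
E(3)⁴ = (-60*3)⁴ = (-180)⁴ = 1049760000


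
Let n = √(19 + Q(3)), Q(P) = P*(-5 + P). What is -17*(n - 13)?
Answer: 221 - 17*√13 ≈ 159.71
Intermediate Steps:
n = √13 (n = √(19 + 3*(-5 + 3)) = √(19 + 3*(-2)) = √(19 - 6) = √13 ≈ 3.6056)
-17*(n - 13) = -17*(√13 - 13) = -17*(-13 + √13) = 221 - 17*√13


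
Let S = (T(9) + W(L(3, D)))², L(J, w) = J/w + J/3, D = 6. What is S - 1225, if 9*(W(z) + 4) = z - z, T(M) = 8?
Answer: -1209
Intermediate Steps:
L(J, w) = J/3 + J/w (L(J, w) = J/w + J*(⅓) = J/w + J/3 = J/3 + J/w)
W(z) = -4 (W(z) = -4 + (z - z)/9 = -4 + (⅑)*0 = -4 + 0 = -4)
S = 16 (S = (8 - 4)² = 4² = 16)
S - 1225 = 16 - 1225 = -1209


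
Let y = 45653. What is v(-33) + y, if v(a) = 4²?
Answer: 45669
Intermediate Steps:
v(a) = 16
v(-33) + y = 16 + 45653 = 45669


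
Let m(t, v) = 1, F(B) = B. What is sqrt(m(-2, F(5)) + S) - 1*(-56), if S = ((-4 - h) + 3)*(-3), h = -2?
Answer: 56 + I*sqrt(2) ≈ 56.0 + 1.4142*I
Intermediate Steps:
S = -3 (S = ((-4 - 1*(-2)) + 3)*(-3) = ((-4 + 2) + 3)*(-3) = (-2 + 3)*(-3) = 1*(-3) = -3)
sqrt(m(-2, F(5)) + S) - 1*(-56) = sqrt(1 - 3) - 1*(-56) = sqrt(-2) + 56 = I*sqrt(2) + 56 = 56 + I*sqrt(2)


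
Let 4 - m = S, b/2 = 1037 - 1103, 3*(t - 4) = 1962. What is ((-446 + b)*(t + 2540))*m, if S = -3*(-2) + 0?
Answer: 3696888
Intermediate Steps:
t = 658 (t = 4 + (⅓)*1962 = 4 + 654 = 658)
b = -132 (b = 2*(1037 - 1103) = 2*(-66) = -132)
S = 6 (S = 6 + 0 = 6)
m = -2 (m = 4 - 1*6 = 4 - 6 = -2)
((-446 + b)*(t + 2540))*m = ((-446 - 132)*(658 + 2540))*(-2) = -578*3198*(-2) = -1848444*(-2) = 3696888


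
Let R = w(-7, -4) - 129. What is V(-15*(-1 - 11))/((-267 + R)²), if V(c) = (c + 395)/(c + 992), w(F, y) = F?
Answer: 575/190343348 ≈ 3.0209e-6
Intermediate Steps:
V(c) = (395 + c)/(992 + c)
R = -136 (R = -7 - 129 = -136)
V(-15*(-1 - 11))/((-267 + R)²) = ((395 - 15*(-1 - 11))/(992 - 15*(-1 - 11)))/((-267 - 136)²) = ((395 - 15*(-12))/(992 - 15*(-12)))/((-403)²) = ((395 + 180)/(992 + 180))/162409 = (575/1172)*(1/162409) = 575/190343348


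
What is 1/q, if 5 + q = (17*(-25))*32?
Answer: -1/13605 ≈ -7.3502e-5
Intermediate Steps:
q = -13605 (q = -5 + (17*(-25))*32 = -5 - 425*32 = -5 - 13600 = -13605)
1/q = 1/(-13605) = -1/13605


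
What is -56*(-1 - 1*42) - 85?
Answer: 2323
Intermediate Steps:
-56*(-1 - 1*42) - 85 = -56*(-1 - 42) - 85 = -56*(-43) - 85 = 2408 - 85 = 2323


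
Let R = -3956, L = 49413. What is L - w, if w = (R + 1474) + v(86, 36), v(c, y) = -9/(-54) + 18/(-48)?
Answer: 1245485/24 ≈ 51895.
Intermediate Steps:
v(c, y) = -5/24 (v(c, y) = -9*(-1/54) + 18*(-1/48) = ⅙ - 3/8 = -5/24)
w = -59573/24 (w = (-3956 + 1474) - 5/24 = -2482 - 5/24 = -59573/24 ≈ -2482.2)
L - w = 49413 - 1*(-59573/24) = 49413 + 59573/24 = 1245485/24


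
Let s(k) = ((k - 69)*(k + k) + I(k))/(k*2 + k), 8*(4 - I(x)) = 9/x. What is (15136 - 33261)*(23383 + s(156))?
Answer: -82716755625625/194688 ≈ -4.2487e+8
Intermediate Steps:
I(x) = 4 - 9/(8*x)
s(k) = (4 - 9/(8*k) + 2*k*(-69 + k))/(3*k) (s(k) = ((k - 69)*(k + k) + (4 - 9/(8*k)))/(k*2 + k) = ((-69 + k)*(2*k) + (4 - 9/(8*k)))/(2*k + k) = (2*k*(-69 + k) + (4 - 9/(8*k)))/((3*k)) = (4 - 9/(8*k) + 2*k*(-69 + k))*(1/(3*k)) = (4 - 9/(8*k) + 2*k*(-69 + k))/(3*k))
(15136 - 33261)*(23383 + s(156)) = (15136 - 33261)*(23383 + (1/24)*(-9 + 32*156 + 16*156²*(-69 + 156))/156²) = -18125*(23383 + (1/24)*(1/24336)*(-9 + 4992 + 16*24336*87)) = -18125*(23383 + (1/24)*(1/24336)*(-9 + 4992 + 33875712)) = -18125*(23383 + (1/24)*(1/24336)*33880695) = -18125*(23383 + 11293565/194688) = -18125*4563683069/194688 = -82716755625625/194688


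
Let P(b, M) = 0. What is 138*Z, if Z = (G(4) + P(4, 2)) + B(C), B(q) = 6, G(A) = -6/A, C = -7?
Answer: 621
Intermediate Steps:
Z = 9/2 (Z = (-6/4 + 0) + 6 = (-6*¼ + 0) + 6 = (-3/2 + 0) + 6 = -3/2 + 6 = 9/2 ≈ 4.5000)
138*Z = 138*(9/2) = 621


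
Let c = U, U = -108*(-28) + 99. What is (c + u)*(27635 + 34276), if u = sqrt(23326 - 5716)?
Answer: 193348053 + 61911*sqrt(17610) ≈ 2.0156e+8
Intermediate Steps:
u = sqrt(17610) ≈ 132.70
U = 3123 (U = 3024 + 99 = 3123)
c = 3123
(c + u)*(27635 + 34276) = (3123 + sqrt(17610))*(27635 + 34276) = (3123 + sqrt(17610))*61911 = 193348053 + 61911*sqrt(17610)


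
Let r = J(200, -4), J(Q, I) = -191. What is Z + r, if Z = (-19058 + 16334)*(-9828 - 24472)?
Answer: 93433009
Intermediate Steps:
r = -191
Z = 93433200 (Z = -2724*(-34300) = 93433200)
Z + r = 93433200 - 191 = 93433009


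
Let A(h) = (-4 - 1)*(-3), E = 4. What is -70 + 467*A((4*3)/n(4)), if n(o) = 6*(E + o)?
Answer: 6935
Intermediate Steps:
n(o) = 24 + 6*o (n(o) = 6*(4 + o) = 24 + 6*o)
A(h) = 15 (A(h) = -5*(-3) = 15)
-70 + 467*A((4*3)/n(4)) = -70 + 467*15 = -70 + 7005 = 6935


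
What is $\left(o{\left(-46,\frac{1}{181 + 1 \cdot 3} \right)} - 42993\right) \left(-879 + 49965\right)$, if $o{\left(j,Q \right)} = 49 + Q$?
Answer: $- \frac{193931300385}{92} \approx -2.1079 \cdot 10^{9}$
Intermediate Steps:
$\left(o{\left(-46,\frac{1}{181 + 1 \cdot 3} \right)} - 42993\right) \left(-879 + 49965\right) = \left(\left(49 + \frac{1}{181 + 1 \cdot 3}\right) - 42993\right) \left(-879 + 49965\right) = \left(\left(49 + \frac{1}{181 + 3}\right) - 42993\right) 49086 = \left(\left(49 + \frac{1}{184}\right) - 42993\right) 49086 = \left(\frac{9017}{184} - 42993\right) 49086 = \left(- \frac{7901695}{184}\right) 49086 = - \frac{193931300385}{92}$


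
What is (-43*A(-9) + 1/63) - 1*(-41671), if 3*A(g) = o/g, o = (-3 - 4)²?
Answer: 7890571/189 ≈ 41749.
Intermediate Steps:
o = 49 (o = (-7)² = 49)
A(g) = 49/(3*g) (A(g) = (49/g)/3 = 49/(3*g))
(-43*A(-9) + 1/63) - 1*(-41671) = (-2107/(3*(-9)) + 1/63) - 1*(-41671) = (-2107*(-1)/(3*9) + 1/63) + 41671 = (-43*(-49/27) + 1/63) + 41671 = (2107/27 + 1/63) + 41671 = 14752/189 + 41671 = 7890571/189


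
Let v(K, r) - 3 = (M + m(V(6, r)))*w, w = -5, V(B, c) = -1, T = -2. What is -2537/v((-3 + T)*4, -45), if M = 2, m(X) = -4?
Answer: -2537/13 ≈ -195.15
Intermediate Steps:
v(K, r) = 13 (v(K, r) = 3 + (2 - 4)*(-5) = 3 - 2*(-5) = 3 + 10 = 13)
-2537/v((-3 + T)*4, -45) = -2537/13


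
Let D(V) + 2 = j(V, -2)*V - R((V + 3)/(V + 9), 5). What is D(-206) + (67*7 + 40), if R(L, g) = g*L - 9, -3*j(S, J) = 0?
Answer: 100637/197 ≈ 510.85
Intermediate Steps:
j(S, J) = 0 (j(S, J) = -1/3*0 = 0)
R(L, g) = -9 + L*g (R(L, g) = L*g - 9 = -9 + L*g)
D(V) = 7 - 5*(3 + V)/(9 + V) (D(V) = -2 + (0*V - (-9 + ((V + 3)/(V + 9))*5)) = -2 + (0 - (-9 + ((3 + V)/(9 + V))*5)) = -2 + (0 - (-9 + 5*(3 + V)/(9 + V))) = -2 + (0 + (9 - 5*(3 + V)/(9 + V))) = -2 + (9 - 5*(3 + V)/(9 + V)) = 7 - 5*(3 + V)/(9 + V))
D(-206) + (67*7 + 40) = 2*(24 - 206)/(9 - 206) + (67*7 + 40) = 2*(-182)/(-197) + (469 + 40) = 2*(-1/197)*(-182) + 509 = 364/197 + 509 = 100637/197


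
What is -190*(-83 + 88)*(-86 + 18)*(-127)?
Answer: -8204200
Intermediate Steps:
-190*(-83 + 88)*(-86 + 18)*(-127) = -950*(-68)*(-127) = -190*(-340)*(-127) = 64600*(-127) = -8204200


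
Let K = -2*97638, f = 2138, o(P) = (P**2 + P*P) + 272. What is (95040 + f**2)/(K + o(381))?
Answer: 2333042/47659 ≈ 48.953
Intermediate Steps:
o(P) = 272 + 2*P**2 (o(P) = (P**2 + P**2) + 272 = 2*P**2 + 272 = 272 + 2*P**2)
K = -195276
(95040 + f**2)/(K + o(381)) = (95040 + 2138**2)/(-195276 + (272 + 2*381**2)) = (95040 + 4571044)/(-195276 + (272 + 2*145161)) = 4666084/(-195276 + (272 + 290322)) = 4666084/(-195276 + 290594) = 4666084/95318 = 4666084*(1/95318) = 2333042/47659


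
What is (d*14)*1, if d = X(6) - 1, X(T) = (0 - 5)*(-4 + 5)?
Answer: -84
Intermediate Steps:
X(T) = -5 (X(T) = -5*1 = -5)
d = -6 (d = -5 - 1 = -6)
(d*14)*1 = -6*14*1 = -84*1 = -84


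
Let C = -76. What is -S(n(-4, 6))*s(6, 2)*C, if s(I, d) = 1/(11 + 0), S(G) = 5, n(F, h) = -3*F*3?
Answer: 380/11 ≈ 34.545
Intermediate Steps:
n(F, h) = -9*F
s(I, d) = 1/11
-S(n(-4, 6))*s(6, 2)*C = -5*(1/11)*(-76) = -5*(-76)/11 = -1*(-380/11) = 380/11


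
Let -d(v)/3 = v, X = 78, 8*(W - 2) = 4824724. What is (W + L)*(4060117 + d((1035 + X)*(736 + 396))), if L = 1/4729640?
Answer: 799727454718197669/4729640 ≈ 1.6909e+11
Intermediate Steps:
W = 1206185/2 (W = 2 + (⅛)*4824724 = 2 + 1206181/2 = 1206185/2 ≈ 6.0309e+5)
d(v) = -3*v
L = 1/4729640 ≈ 2.1143e-7
(W + L)*(4060117 + d((1035 + X)*(736 + 396))) = (1206185/2 + 1/4729640)*(4060117 - 3*(1035 + 78)*(736 + 396)) = 2852410411701*(4060117 - 3339*1132)/4729640 = 2852410411701*(4060117 - 3*1259916)/4729640 = 2852410411701*(4060117 - 3779748)/4729640 = (2852410411701/4729640)*280369 = 799727454718197669/4729640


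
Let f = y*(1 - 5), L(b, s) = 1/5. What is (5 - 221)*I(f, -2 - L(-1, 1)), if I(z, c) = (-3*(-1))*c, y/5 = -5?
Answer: 7128/5 ≈ 1425.6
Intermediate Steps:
L(b, s) = ⅕
y = -25 (y = 5*(-5) = -25)
f = 100 (f = -25*(1 - 5) = -25*(-4) = 100)
I(z, c) = 3*c
(5 - 221)*I(f, -2 - L(-1, 1)) = (5 - 221)*(3*(-2 - 1*⅕)) = -648*(-2 - ⅕) = -648*(-11)/5 = -216*(-33/5) = 7128/5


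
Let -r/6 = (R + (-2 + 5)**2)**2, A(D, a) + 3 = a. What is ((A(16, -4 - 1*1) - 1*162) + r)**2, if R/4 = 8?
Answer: 105185536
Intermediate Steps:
A(D, a) = -3 + a
R = 32 (R = 4*8 = 32)
r = -10086 (r = -6*(32 + (-2 + 5)**2)**2 = -6*(32 + 3**2)**2 = -6*(32 + 9)**2 = -6*41**2 = -6*1681 = -10086)
((A(16, -4 - 1*1) - 1*162) + r)**2 = (((-3 + (-4 - 1*1)) - 1*162) - 10086)**2 = (((-3 + (-4 - 1)) - 162) - 10086)**2 = (((-3 - 5) - 162) - 10086)**2 = ((-8 - 162) - 10086)**2 = (-170 - 10086)**2 = (-10256)**2 = 105185536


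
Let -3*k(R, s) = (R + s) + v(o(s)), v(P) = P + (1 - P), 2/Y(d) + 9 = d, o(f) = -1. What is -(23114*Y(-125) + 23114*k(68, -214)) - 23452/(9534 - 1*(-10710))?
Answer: -126234499079/113029 ≈ -1.1168e+6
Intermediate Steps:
Y(d) = 2/(-9 + d)
v(P) = 1
k(R, s) = -⅓ - R/3 - s/3 (k(R, s) = -((R + s) + 1)/3 = -(1 + R + s)/3 = -⅓ - R/3 - s/3)
-(23114*Y(-125) + 23114*k(68, -214)) - 23452/(9534 - 1*(-10710)) = -(3351530/3 + 46228/(-9 - 125)) - 23452/(9534 - 1*(-10710)) = -23114/(1/(2/(-134) + (-⅓ - 68/3 + 214/3))) - 23452/(9534 + 10710) = -23114/(1/(2*(-1/134) + 145/3)) - 23452/20244 = -23114/(1/(-1/67 + 145/3)) - 23452*1/20244 = -23114/(1/(9712/201)) - 5863/5061 = -23114/201/9712 - 5863/5061 = -23114*9712/201 - 5863/5061 = -224483168/201 - 5863/5061 = -126234499079/113029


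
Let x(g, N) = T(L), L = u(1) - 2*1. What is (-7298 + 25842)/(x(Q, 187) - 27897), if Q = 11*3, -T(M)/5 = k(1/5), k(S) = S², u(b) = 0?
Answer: -46360/69743 ≈ -0.66473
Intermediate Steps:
L = -2 (L = 0 - 2*1 = 0 - 2 = -2)
T(M) = -⅕ (T(M) = -5*(1/5)² = -5*(⅕)² = -5*1/25 = -⅕)
Q = 33
x(g, N) = -⅕
(-7298 + 25842)/(x(Q, 187) - 27897) = (-7298 + 25842)/(-⅕ - 27897) = 18544/(-139486/5) = 18544*(-5/139486) = -46360/69743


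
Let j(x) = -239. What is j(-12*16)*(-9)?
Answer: 2151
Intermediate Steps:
j(-12*16)*(-9) = -239*(-9) = 2151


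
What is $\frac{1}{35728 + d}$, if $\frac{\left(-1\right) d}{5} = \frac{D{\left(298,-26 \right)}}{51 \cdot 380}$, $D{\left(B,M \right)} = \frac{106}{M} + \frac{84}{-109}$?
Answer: $\frac{5492292}{196228615445} \approx 2.7989 \cdot 10^{-5}$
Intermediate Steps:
$D{\left(B,M \right)} = - \frac{84}{109} + \frac{106}{M}$ ($D{\left(B,M \right)} = \frac{106}{M} + 84 \left(- \frac{1}{109}\right) = \frac{106}{M} - \frac{84}{109} = - \frac{84}{109} + \frac{106}{M}$)
$d = \frac{6869}{5492292}$ ($d = - 5 \frac{- \frac{84}{109} + \frac{106}{-26}}{51 \cdot 380} = - 5 \frac{- \frac{84}{109} + 106 \left(- \frac{1}{26}\right)}{19380} = - 5 \left(- \frac{84}{109} - \frac{53}{13}\right) \frac{1}{19380} = - 5 \left(\left(- \frac{6869}{1417}\right) \frac{1}{19380}\right) = \left(-5\right) \left(- \frac{6869}{27461460}\right) = \frac{6869}{5492292} \approx 0.0012507$)
$\frac{1}{35728 + d} = \frac{1}{35728 + \frac{6869}{5492292}} = \frac{1}{\frac{196228615445}{5492292}} = \frac{5492292}{196228615445}$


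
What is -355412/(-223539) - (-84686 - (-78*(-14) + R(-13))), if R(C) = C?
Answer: 19172177747/223539 ≈ 85767.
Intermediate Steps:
-355412/(-223539) - (-84686 - (-78*(-14) + R(-13))) = -355412/(-223539) - (-84686 - (-78*(-14) - 13)) = -355412*(-1/223539) - (-84686 - (1092 - 13)) = 355412/223539 - (-84686 - 1*1079) = 355412/223539 - (-84686 - 1079) = 355412/223539 - 1*(-85765) = 355412/223539 + 85765 = 19172177747/223539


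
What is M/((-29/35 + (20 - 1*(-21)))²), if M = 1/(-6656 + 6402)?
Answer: -1225/502116344 ≈ -2.4397e-6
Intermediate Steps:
M = -1/254 (M = 1/(-254) = -1/254 ≈ -0.0039370)
M/((-29/35 + (20 - 1*(-21)))²) = -1/(254*(-29/35 + (20 - 1*(-21)))²) = -1/(254*(-29*1/35 + (20 + 21))²) = -1/(254*(-29/35 + 41)²) = -1/(254*((1406/35)²)) = -1/(254*1976836/1225) = -1/254*1225/1976836 = -1225/502116344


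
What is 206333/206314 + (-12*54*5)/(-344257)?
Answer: 71700036941/71025038698 ≈ 1.0095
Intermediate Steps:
206333/206314 + (-12*54*5)/(-344257) = 206333*(1/206314) - 648*5*(-1/344257) = 206333/206314 - 3240*(-1/344257) = 206333/206314 + 3240/344257 = 71700036941/71025038698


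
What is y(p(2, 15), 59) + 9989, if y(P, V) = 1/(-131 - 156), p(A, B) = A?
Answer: 2866842/287 ≈ 9989.0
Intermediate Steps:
y(P, V) = -1/287 (y(P, V) = 1/(-287) = -1/287)
y(p(2, 15), 59) + 9989 = -1/287 + 9989 = 2866842/287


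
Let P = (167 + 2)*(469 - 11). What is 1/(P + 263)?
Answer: 1/77665 ≈ 1.2876e-5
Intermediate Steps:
P = 77402 (P = 169*458 = 77402)
1/(P + 263) = 1/(77402 + 263) = 1/77665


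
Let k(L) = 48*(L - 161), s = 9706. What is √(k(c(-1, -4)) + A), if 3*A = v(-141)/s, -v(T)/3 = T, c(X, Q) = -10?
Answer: I*√773245058142/9706 ≈ 90.598*I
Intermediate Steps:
v(T) = -3*T
k(L) = -7728 + 48*L (k(L) = 48*(-161 + L) = -7728 + 48*L)
A = 141/9706 (A = (-3*(-141)/9706)/3 = (423*(1/9706))/3 = (⅓)*(423/9706) = 141/9706 ≈ 0.014527)
√(k(c(-1, -4)) + A) = √((-7728 + 48*(-10)) + 141/9706) = √((-7728 - 480) + 141/9706) = √(-8208 + 141/9706) = √(-79666707/9706) = I*√773245058142/9706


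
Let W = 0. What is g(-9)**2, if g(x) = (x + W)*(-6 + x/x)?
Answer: 2025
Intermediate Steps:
g(x) = -5*x (g(x) = (x + 0)*(-6 + x/x) = x*(-6 + 1) = x*(-5) = -5*x)
g(-9)**2 = (-5*(-9))**2 = 45**2 = 2025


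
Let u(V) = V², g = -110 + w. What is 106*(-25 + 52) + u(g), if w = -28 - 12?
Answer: 25362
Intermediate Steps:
w = -40
g = -150 (g = -110 - 40 = -150)
106*(-25 + 52) + u(g) = 106*(-25 + 52) + (-150)² = 106*27 + 22500 = 2862 + 22500 = 25362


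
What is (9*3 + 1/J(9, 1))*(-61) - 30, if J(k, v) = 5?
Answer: -8446/5 ≈ -1689.2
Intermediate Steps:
(9*3 + 1/J(9, 1))*(-61) - 30 = (9*3 + 1/5)*(-61) - 30 = (27 + ⅕)*(-61) - 30 = (136/5)*(-61) - 30 = -8296/5 - 30 = -8446/5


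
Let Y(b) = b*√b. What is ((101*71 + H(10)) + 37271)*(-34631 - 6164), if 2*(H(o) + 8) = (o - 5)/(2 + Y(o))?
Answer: -1805434085905/996 - 1019875*√10/996 ≈ -1.8127e+9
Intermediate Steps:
Y(b) = b^(3/2)
H(o) = -8 + (-5 + o)/(2*(2 + o^(3/2))) (H(o) = -8 + ((o - 5)/(2 + o^(3/2)))/2 = -8 + ((-5 + o)/(2 + o^(3/2)))/2 = -8 + (-5 + o)/(2*(2 + o^(3/2))))
((101*71 + H(10)) + 37271)*(-34631 - 6164) = ((101*71 + (-37 + 10 - 160*√10)/(2*(2 + 10^(3/2)))) + 37271)*(-34631 - 6164) = ((7171 + (-37 + 10 - 160*√10)/(2*(2 + 10*√10))) + 37271)*(-40795) = ((7171 + (-27 - 160*√10)/(2*(2 + 10*√10))) + 37271)*(-40795) = (44442 + (-27 - 160*√10)/(2*(2 + 10*√10)))*(-40795) = -1813011390 - 40795*(-27 - 160*√10)/(2*(2 + 10*√10))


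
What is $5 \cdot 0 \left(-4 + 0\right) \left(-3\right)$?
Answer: $0$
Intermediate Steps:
$5 \cdot 0 \left(-4 + 0\right) \left(-3\right) = 0 \left(\left(-4\right) \left(-3\right)\right) = 0 \cdot 12 = 0$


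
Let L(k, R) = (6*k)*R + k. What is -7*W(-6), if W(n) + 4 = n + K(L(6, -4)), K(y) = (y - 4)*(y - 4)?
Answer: -141078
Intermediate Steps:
L(k, R) = k + 6*R*k (L(k, R) = 6*R*k + k = k + 6*R*k)
K(y) = (-4 + y)² (K(y) = (-4 + y)*(-4 + y) = (-4 + y)²)
W(n) = 20160 + n (W(n) = -4 + (n + (-4 + 6*(1 + 6*(-4)))²) = -4 + (n + (-4 + 6*(1 - 24))²) = -4 + (n + (-4 + 6*(-23))²) = -4 + (n + (-4 - 138)²) = -4 + (n + (-142)²) = -4 + (n + 20164) = -4 + (20164 + n) = 20160 + n)
-7*W(-6) = -7*(20160 - 6) = -7*20154 = -141078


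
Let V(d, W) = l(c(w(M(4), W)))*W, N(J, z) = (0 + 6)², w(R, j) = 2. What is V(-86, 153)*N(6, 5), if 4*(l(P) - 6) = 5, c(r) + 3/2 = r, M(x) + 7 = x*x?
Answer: 39933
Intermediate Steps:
M(x) = -7 + x² (M(x) = -7 + x*x = -7 + x²)
N(J, z) = 36 (N(J, z) = 6² = 36)
c(r) = -3/2 + r
l(P) = 29/4 (l(P) = 6 + (¼)*5 = 6 + 5/4 = 29/4)
V(d, W) = 29*W/4
V(-86, 153)*N(6, 5) = ((29/4)*153)*36 = (4437/4)*36 = 39933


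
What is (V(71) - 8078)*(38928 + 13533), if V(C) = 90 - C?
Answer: -422783199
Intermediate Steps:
(V(71) - 8078)*(38928 + 13533) = ((90 - 1*71) - 8078)*(38928 + 13533) = ((90 - 71) - 8078)*52461 = (19 - 8078)*52461 = -8059*52461 = -422783199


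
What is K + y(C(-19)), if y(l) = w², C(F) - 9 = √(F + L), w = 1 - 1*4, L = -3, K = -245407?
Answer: -245398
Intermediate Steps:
w = -3 (w = 1 - 4 = -3)
C(F) = 9 + √(-3 + F) (C(F) = 9 + √(F - 3) = 9 + √(-3 + F))
y(l) = 9 (y(l) = (-3)² = 9)
K + y(C(-19)) = -245407 + 9 = -245398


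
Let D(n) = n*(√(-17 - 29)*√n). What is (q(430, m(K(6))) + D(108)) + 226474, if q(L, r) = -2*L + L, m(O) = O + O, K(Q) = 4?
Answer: 226044 + 648*I*√138 ≈ 2.2604e+5 + 7612.3*I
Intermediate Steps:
m(O) = 2*O
q(L, r) = -L
D(n) = I*√46*n^(3/2) (D(n) = n*(√(-46)*√n) = n*((I*√46)*√n) = n*(I*√46*√n) = I*√46*n^(3/2))
(q(430, m(K(6))) + D(108)) + 226474 = (-1*430 + I*√46*108^(3/2)) + 226474 = (-430 + I*√46*(648*√3)) + 226474 = (-430 + 648*I*√138) + 226474 = 226044 + 648*I*√138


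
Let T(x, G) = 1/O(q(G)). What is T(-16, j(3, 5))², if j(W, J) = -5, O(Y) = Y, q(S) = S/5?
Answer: 1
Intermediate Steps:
q(S) = S/5 (q(S) = S*(⅕) = S/5)
T(x, G) = 5/G (T(x, G) = 1/(G/5) = 5/G)
T(-16, j(3, 5))² = (5/(-5))² = (5*(-⅕))² = (-1)² = 1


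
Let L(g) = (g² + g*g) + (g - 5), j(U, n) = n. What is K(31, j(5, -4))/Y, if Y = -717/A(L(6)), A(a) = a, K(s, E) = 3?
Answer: -73/239 ≈ -0.30544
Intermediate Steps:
L(g) = -5 + g + 2*g² (L(g) = (g² + g²) + (-5 + g) = 2*g² + (-5 + g) = -5 + g + 2*g²)
Y = -717/73 (Y = -717/(-5 + 6 + 2*6²) = -717/(-5 + 6 + 2*36) = -717/(-5 + 6 + 72) = -717/73 ≈ -9.8219)
K(31, j(5, -4))/Y = 3/(-717/73) = 3*(-73/717) = -73/239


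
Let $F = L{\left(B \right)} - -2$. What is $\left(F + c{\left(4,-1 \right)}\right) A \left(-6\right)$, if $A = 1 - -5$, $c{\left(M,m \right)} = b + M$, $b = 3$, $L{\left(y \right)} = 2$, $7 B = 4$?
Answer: $-396$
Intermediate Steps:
$B = \frac{4}{7}$ ($B = \frac{1}{7} \cdot 4 = \frac{4}{7} \approx 0.57143$)
$c{\left(M,m \right)} = 3 + M$
$F = 4$ ($F = 2 - -2 = 2 + 2 = 4$)
$A = 6$ ($A = 1 + 5 = 6$)
$\left(F + c{\left(4,-1 \right)}\right) A \left(-6\right) = \left(4 + \left(3 + 4\right)\right) 6 \left(-6\right) = \left(4 + 7\right) 6 \left(-6\right) = 11 \cdot 6 \left(-6\right) = 66 \left(-6\right) = -396$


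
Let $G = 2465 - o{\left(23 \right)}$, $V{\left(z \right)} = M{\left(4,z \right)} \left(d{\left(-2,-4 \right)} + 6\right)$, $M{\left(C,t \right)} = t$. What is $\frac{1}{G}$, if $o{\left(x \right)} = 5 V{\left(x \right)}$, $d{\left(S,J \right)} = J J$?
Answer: $- \frac{1}{65} \approx -0.015385$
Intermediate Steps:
$d{\left(S,J \right)} = J^{2}$
$V{\left(z \right)} = 22 z$ ($V{\left(z \right)} = z \left(\left(-4\right)^{2} + 6\right) = z \left(16 + 6\right) = z 22 = 22 z$)
$o{\left(x \right)} = 110 x$ ($o{\left(x \right)} = 5 \cdot 22 x = 110 x$)
$G = -65$ ($G = 2465 - 110 \cdot 23 = 2465 - 2530 = -65$)
$\frac{1}{G} = \frac{1}{-65} = - \frac{1}{65}$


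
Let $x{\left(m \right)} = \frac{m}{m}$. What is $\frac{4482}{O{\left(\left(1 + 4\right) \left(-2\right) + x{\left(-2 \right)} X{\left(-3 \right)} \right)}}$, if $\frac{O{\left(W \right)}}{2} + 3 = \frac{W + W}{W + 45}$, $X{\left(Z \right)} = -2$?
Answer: $- \frac{24651}{41} \approx -601.24$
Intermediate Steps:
$x{\left(m \right)} = 1$
$O{\left(W \right)} = -6 + \frac{4 W}{45 + W}$ ($O{\left(W \right)} = -6 + 2 \frac{W + W}{W + 45} = -6 + 2 \frac{2 W}{45 + W} = -6 + \frac{4 W}{45 + W}$)
$\frac{4482}{O{\left(\left(1 + 4\right) \left(-2\right) + x{\left(-2 \right)} X{\left(-3 \right)} \right)}} = \frac{4482}{2 \frac{1}{45 + \left(\left(1 + 4\right) \left(-2\right) + 1 \left(-2\right)\right)} \left(-135 - \left(\left(1 + 4\right) \left(-2\right) + 1 \left(-2\right)\right)\right)} = \frac{4482}{2 \frac{1}{45 + \left(5 \left(-2\right) - 2\right)} \left(-135 - \left(5 \left(-2\right) - 2\right)\right)} = \frac{4482}{2 \frac{1}{45 - 12} \left(-135 - \left(-10 - 2\right)\right)} = \frac{4482}{2 \frac{1}{45 - 12} \left(-135 - -12\right)} = \frac{4482}{2 \cdot \frac{1}{33} \left(-135 + 12\right)} = \frac{4482}{2 \cdot \frac{1}{33} \left(-123\right)} = \frac{4482}{- \frac{82}{11}} = 4482 \left(- \frac{11}{82}\right) = - \frac{24651}{41}$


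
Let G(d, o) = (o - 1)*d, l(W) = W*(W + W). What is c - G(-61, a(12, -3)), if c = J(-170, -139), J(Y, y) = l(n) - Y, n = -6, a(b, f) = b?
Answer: 913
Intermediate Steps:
l(W) = 2*W² (l(W) = W*(2*W) = 2*W²)
J(Y, y) = 72 - Y (J(Y, y) = 2*(-6)² - Y = 2*36 - Y = 72 - Y)
G(d, o) = d*(-1 + o) (G(d, o) = (-1 + o)*d = d*(-1 + o))
c = 242 (c = 72 - 1*(-170) = 72 + 170 = 242)
c - G(-61, a(12, -3)) = 242 - (-61)*(-1 + 12) = 242 - (-61)*11 = 242 - 1*(-671) = 242 + 671 = 913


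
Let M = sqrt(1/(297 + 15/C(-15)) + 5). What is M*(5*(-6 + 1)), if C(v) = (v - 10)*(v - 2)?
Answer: -125*sqrt(7973634)/6312 ≈ -55.921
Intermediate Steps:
C(v) = (-10 + v)*(-2 + v)
M = 5*sqrt(7973634)/6312 (M = sqrt(1/(297 + 15/(20 + (-15)**2 - 12*(-15))) + 5) = sqrt(1/(297 + 15/(20 + 225 + 180)) + 5) = sqrt(1/(297 + 15/425) + 5) = sqrt(1/(297 + 15*(1/425)) + 5) = sqrt(1/(297 + 3/85) + 5) = sqrt(1/(25248/85) + 5) = sqrt(85/25248 + 5) = sqrt(126325/25248) = 5*sqrt(7973634)/6312 ≈ 2.2368)
M*(5*(-6 + 1)) = (5*sqrt(7973634)/6312)*(5*(-6 + 1)) = (5*sqrt(7973634)/6312)*(5*(-5)) = (5*sqrt(7973634)/6312)*(-25) = -125*sqrt(7973634)/6312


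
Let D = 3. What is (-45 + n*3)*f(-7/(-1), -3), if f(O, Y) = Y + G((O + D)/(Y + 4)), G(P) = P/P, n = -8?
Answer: 138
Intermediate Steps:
G(P) = 1
f(O, Y) = 1 + Y (f(O, Y) = Y + 1 = 1 + Y)
(-45 + n*3)*f(-7/(-1), -3) = (-45 - 8*3)*(1 - 3) = (-45 - 24)*(-2) = -69*(-2) = 138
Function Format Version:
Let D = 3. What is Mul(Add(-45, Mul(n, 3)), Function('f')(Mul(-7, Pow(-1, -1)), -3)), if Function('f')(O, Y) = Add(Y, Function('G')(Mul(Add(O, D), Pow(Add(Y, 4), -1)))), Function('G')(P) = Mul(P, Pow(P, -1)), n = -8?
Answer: 138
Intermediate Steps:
Function('G')(P) = 1
Function('f')(O, Y) = Add(1, Y) (Function('f')(O, Y) = Add(Y, 1) = Add(1, Y))
Mul(Add(-45, Mul(n, 3)), Function('f')(Mul(-7, Pow(-1, -1)), -3)) = Mul(Add(-45, Mul(-8, 3)), Add(1, -3)) = Mul(Add(-45, -24), -2) = Mul(-69, -2) = 138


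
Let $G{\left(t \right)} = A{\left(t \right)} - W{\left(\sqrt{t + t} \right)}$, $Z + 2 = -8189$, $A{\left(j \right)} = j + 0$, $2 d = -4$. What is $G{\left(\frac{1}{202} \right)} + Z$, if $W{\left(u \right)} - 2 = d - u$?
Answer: $- \frac{1654581}{202} + \frac{\sqrt{101}}{101} \approx -8190.9$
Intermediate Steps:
$d = -2$ ($d = \frac{1}{2} \left(-4\right) = -2$)
$A{\left(j \right)} = j$
$Z = -8191$ ($Z = -2 - 8189 = -8191$)
$W{\left(u \right)} = - u$ ($W{\left(u \right)} = 2 - \left(2 + u\right) = - u$)
$G{\left(t \right)} = t + \sqrt{2} \sqrt{t}$ ($G{\left(t \right)} = t - - \sqrt{t + t} = t - - \sqrt{2 t} = t - - \sqrt{2} \sqrt{t} = t + \sqrt{2} \sqrt{t}$)
$G{\left(\frac{1}{202} \right)} + Z = \left(\frac{1}{202} + \sqrt{2} \sqrt{\frac{1}{202}}\right) - 8191 = \left(\frac{1}{202} + \frac{\sqrt{2}}{\sqrt{202}}\right) - 8191 = \left(\frac{1}{202} + \sqrt{2} \frac{\sqrt{202}}{202}\right) - 8191 = \left(\frac{1}{202} + \frac{\sqrt{101}}{101}\right) - 8191 = - \frac{1654581}{202} + \frac{\sqrt{101}}{101}$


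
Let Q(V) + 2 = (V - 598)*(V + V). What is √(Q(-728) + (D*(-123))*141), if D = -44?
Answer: √2693746 ≈ 1641.3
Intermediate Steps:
Q(V) = -2 + 2*V*(-598 + V) (Q(V) = -2 + (V - 598)*(V + V) = -2 + (-598 + V)*(2*V) = -2 + 2*V*(-598 + V))
√(Q(-728) + (D*(-123))*141) = √((-2 - 1196*(-728) + 2*(-728)²) - 44*(-123)*141) = √((-2 + 870688 + 2*529984) + 5412*141) = √((-2 + 870688 + 1059968) + 763092) = √(1930654 + 763092) = √2693746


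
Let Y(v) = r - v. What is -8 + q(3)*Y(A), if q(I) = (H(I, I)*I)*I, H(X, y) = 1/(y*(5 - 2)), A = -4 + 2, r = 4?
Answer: -2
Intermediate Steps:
A = -2
Y(v) = 4 - v
H(X, y) = 1/(3*y) (H(X, y) = 1/(y*3) = 1/(3*y))
q(I) = I/3 (q(I) = ((1/(3*I))*I)*I = I/3)
-8 + q(3)*Y(A) = -8 + ((1/3)*3)*(4 - 1*(-2)) = -8 + 1*(4 + 2) = -8 + 1*6 = -8 + 6 = -2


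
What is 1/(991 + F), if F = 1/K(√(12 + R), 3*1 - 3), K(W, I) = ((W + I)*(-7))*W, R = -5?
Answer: 49/48558 ≈ 0.0010091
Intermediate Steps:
K(W, I) = W*(-7*I - 7*W) (K(W, I) = ((I + W)*(-7))*W = (-7*I - 7*W)*W = W*(-7*I - 7*W))
F = -1/49 (F = 1/(-7*√(12 - 5)*((3*1 - 3) + √(12 - 5))) = 1/(-7*√7*((3 - 3) + √7)) = 1/(-7*√7*(0 + √7)) = 1/(-7*√7*√7) = 1/(-49) = -1/49 ≈ -0.020408)
1/(991 + F) = 1/(991 - 1/49) = 1/(48558/49) = 49/48558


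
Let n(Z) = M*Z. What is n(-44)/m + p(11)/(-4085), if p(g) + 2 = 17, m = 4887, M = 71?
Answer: -2566969/3992679 ≈ -0.64292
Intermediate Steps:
p(g) = 15 (p(g) = -2 + 17 = 15)
n(Z) = 71*Z
n(-44)/m + p(11)/(-4085) = (71*(-44))/4887 + 15/(-4085) = -3124*1/4887 + 15*(-1/4085) = -3124/4887 - 3/817 = -2566969/3992679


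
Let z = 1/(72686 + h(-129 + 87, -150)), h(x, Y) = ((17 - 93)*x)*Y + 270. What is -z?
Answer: 1/405844 ≈ 2.4640e-6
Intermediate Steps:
h(x, Y) = 270 - 76*Y*x (h(x, Y) = (-76*x)*Y + 270 = -76*Y*x + 270 = 270 - 76*Y*x)
z = -1/405844 (z = 1/(72686 + (270 - 76*(-150)*(-129 + 87))) = 1/(72686 + (270 - 76*(-150)*(-42))) = 1/(72686 + (270 - 478800)) = 1/(72686 - 478530) = 1/(-405844) = -1/405844 ≈ -2.4640e-6)
-z = -1*(-1/405844) = 1/405844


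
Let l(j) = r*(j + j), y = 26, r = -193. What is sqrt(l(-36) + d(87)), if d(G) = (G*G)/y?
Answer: 3*sqrt(1065610)/26 ≈ 119.11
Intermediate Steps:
d(G) = G**2/26 (d(G) = (G*G)/26 = G**2*(1/26) = G**2/26)
l(j) = -386*j (l(j) = -193*(j + j) = -386*j)
sqrt(l(-36) + d(87)) = sqrt(-386*(-36) + (1/26)*87**2) = sqrt(13896 + (1/26)*7569) = sqrt(13896 + 7569/26) = sqrt(368865/26) = 3*sqrt(1065610)/26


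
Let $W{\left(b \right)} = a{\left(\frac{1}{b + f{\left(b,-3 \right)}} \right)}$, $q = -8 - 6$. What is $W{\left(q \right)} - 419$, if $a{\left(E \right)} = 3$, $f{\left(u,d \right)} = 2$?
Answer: $-416$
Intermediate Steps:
$q = -14$
$W{\left(b \right)} = 3$
$W{\left(q \right)} - 419 = 3 - 419 = -416$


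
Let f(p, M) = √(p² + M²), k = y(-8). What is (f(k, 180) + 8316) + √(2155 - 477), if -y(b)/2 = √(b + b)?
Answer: 8316 + √1678 + 4*√2021 ≈ 8536.8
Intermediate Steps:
y(b) = -2*√2*√b (y(b) = -2*√(b + b) = -2*√2*√b)
k = -8*I (k = -2*√2*√(-8) = -2*√2*2*I*√2 = -8*I ≈ -8.0*I)
f(p, M) = √(M² + p²)
(f(k, 180) + 8316) + √(2155 - 477) = (√(180² + (-8*I)²) + 8316) + √(2155 - 477) = (√(32400 - 64) + 8316) + √1678 = (√32336 + 8316) + √1678 = (4*√2021 + 8316) + √1678 = (8316 + 4*√2021) + √1678 = 8316 + √1678 + 4*√2021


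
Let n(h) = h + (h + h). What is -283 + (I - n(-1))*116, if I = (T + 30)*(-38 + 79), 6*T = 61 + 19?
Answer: 618475/3 ≈ 2.0616e+5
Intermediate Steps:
T = 40/3 (T = (61 + 19)/6 = (1/6)*80 = 40/3 ≈ 13.333)
I = 5330/3 (I = (40/3 + 30)*(-38 + 79) = (130/3)*41 = 5330/3 ≈ 1776.7)
n(h) = 3*h (n(h) = h + 2*h = 3*h)
-283 + (I - n(-1))*116 = -283 + (5330/3 - 3*(-1))*116 = -283 + (5330/3 - 1*(-3))*116 = -283 + (5330/3 + 3)*116 = -283 + (5339/3)*116 = -283 + 619324/3 = 618475/3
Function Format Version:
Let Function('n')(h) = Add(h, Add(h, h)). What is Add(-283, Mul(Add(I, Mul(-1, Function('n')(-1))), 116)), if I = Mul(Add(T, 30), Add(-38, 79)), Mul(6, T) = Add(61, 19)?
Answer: Rational(618475, 3) ≈ 2.0616e+5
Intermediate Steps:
T = Rational(40, 3) (T = Mul(Rational(1, 6), Add(61, 19)) = Mul(Rational(1, 6), 80) = Rational(40, 3) ≈ 13.333)
I = Rational(5330, 3) (I = Mul(Add(Rational(40, 3), 30), Add(-38, 79)) = Mul(Rational(130, 3), 41) = Rational(5330, 3) ≈ 1776.7)
Function('n')(h) = Mul(3, h) (Function('n')(h) = Add(h, Mul(2, h)) = Mul(3, h))
Add(-283, Mul(Add(I, Mul(-1, Function('n')(-1))), 116)) = Add(-283, Mul(Add(Rational(5330, 3), Mul(-1, Mul(3, -1))), 116)) = Add(-283, Mul(Add(Rational(5330, 3), Mul(-1, -3)), 116)) = Add(-283, Mul(Add(Rational(5330, 3), 3), 116)) = Add(-283, Mul(Rational(5339, 3), 116)) = Add(-283, Rational(619324, 3)) = Rational(618475, 3)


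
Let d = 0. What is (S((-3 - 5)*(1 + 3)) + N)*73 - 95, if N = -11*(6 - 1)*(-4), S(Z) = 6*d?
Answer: 15965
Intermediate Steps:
S(Z) = 0 (S(Z) = 6*0 = 0)
N = 220 (N = -55*(-4) = -11*(-20) = 220)
(S((-3 - 5)*(1 + 3)) + N)*73 - 95 = (0 + 220)*73 - 95 = 220*73 - 95 = 16060 - 95 = 15965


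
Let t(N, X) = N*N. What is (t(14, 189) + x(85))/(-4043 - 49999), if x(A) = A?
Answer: -281/54042 ≈ -0.0051997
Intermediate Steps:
t(N, X) = N²
(t(14, 189) + x(85))/(-4043 - 49999) = (14² + 85)/(-4043 - 49999) = (196 + 85)/(-54042) = 281*(-1/54042) = -281/54042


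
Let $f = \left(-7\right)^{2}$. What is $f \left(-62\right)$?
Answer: $-3038$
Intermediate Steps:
$f = 49$
$f \left(-62\right) = 49 \left(-62\right) = -3038$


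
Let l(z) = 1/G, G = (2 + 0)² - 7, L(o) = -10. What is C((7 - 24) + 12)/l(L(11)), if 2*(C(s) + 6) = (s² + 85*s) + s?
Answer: 1251/2 ≈ 625.50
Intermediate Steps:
G = -3 (G = 2² - 7 = 4 - 7 = -3)
C(s) = -6 + s²/2 + 43*s (C(s) = -6 + ((s² + 85*s) + s)/2 = -6 + (s² + 86*s)/2 = -6 + (s²/2 + 43*s) = -6 + s²/2 + 43*s)
l(z) = -⅓ (l(z) = 1/(-3) = -⅓)
C((7 - 24) + 12)/l(L(11)) = (-6 + ((7 - 24) + 12)²/2 + 43*((7 - 24) + 12))/(-⅓) = (-6 + (-17 + 12)²/2 + 43*(-17 + 12))*(-3) = (-6 + (½)*(-5)² + 43*(-5))*(-3) = (-6 + (½)*25 - 215)*(-3) = (-6 + 25/2 - 215)*(-3) = -417/2*(-3) = 1251/2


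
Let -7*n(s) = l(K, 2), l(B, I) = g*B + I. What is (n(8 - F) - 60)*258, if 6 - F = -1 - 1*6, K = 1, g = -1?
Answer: -108618/7 ≈ -15517.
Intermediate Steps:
l(B, I) = I - B (l(B, I) = -B + I = I - B)
F = 13 (F = 6 - (-1 - 1*6) = 6 - (-1 - 6) = 6 - 1*(-7) = 6 + 7 = 13)
n(s) = -⅐ (n(s) = -(2 - 1*1)/7 = -(2 - 1)/7 = -⅐*1 = -⅐)
(n(8 - F) - 60)*258 = (-⅐ - 60)*258 = -421/7*258 = -108618/7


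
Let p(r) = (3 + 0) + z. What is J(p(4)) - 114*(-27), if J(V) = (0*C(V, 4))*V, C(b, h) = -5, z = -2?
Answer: 3078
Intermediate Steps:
p(r) = 1 (p(r) = (3 + 0) - 2 = 3 - 2 = 1)
J(V) = 0 (J(V) = (0*(-5))*V = 0*V = 0)
J(p(4)) - 114*(-27) = 0 - 114*(-27) = 0 + 3078 = 3078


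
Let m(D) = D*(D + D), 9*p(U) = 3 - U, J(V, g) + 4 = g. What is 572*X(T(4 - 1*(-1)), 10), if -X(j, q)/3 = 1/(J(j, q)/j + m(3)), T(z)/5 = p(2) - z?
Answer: -62920/651 ≈ -96.651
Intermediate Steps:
J(V, g) = -4 + g
p(U) = ⅓ - U/9 (p(U) = (3 - U)/9 = ⅓ - U/9)
T(z) = 5/9 - 5*z (T(z) = 5*((⅓ - ⅑*2) - z) = 5*((⅓ - 2/9) - z) = 5*(⅑ - z) = 5/9 - 5*z)
m(D) = 2*D² (m(D) = D*(2*D) = 2*D²)
X(j, q) = -3/(18 + (-4 + q)/j) (X(j, q) = -3/((-4 + q)/j + 2*3²) = -3/((-4 + q)/j + 2*9) = -3/((-4 + q)/j + 18) = -3/(18 + (-4 + q)/j))
572*X(T(4 - 1*(-1)), 10) = 572*(-3*(5/9 - 5*(4 - 1*(-1)))/(-4 + 10 + 18*(5/9 - 5*(4 - 1*(-1))))) = 572*(-3*(5/9 - 5*(4 + 1))/(-4 + 10 + 18*(5/9 - 5*(4 + 1)))) = 572*(-3*(5/9 - 5*5)/(-4 + 10 + 18*(5/9 - 5*5))) = 572*(-3*(5/9 - 25)/(-4 + 10 + 18*(5/9 - 25))) = 572*(-3*(-220/9)/(-4 + 10 + 18*(-220/9))) = 572*(-3*(-220/9)/(-4 + 10 - 440)) = 572*(-3*(-220/9)/(-434)) = 572*(-3*(-220/9)*(-1/434)) = 572*(-110/651) = -62920/651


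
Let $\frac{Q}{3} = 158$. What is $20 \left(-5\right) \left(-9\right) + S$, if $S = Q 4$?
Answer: $2796$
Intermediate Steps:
$Q = 474$ ($Q = 3 \cdot 158 = 474$)
$S = 1896$ ($S = 474 \cdot 4 = 1896$)
$20 \left(-5\right) \left(-9\right) + S = 20 \left(-5\right) \left(-9\right) + 1896 = \left(-100\right) \left(-9\right) + 1896 = 900 + 1896 = 2796$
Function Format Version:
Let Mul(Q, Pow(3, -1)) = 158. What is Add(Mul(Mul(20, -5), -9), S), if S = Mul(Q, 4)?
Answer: 2796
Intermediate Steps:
Q = 474 (Q = Mul(3, 158) = 474)
S = 1896 (S = Mul(474, 4) = 1896)
Add(Mul(Mul(20, -5), -9), S) = Add(Mul(Mul(20, -5), -9), 1896) = Add(Mul(-100, -9), 1896) = Add(900, 1896) = 2796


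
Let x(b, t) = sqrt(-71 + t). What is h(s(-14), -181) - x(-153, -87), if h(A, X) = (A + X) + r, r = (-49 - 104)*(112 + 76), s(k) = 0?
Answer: -28945 - I*sqrt(158) ≈ -28945.0 - 12.57*I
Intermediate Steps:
r = -28764 (r = -153*188 = -28764)
h(A, X) = -28764 + A + X (h(A, X) = (A + X) - 28764 = -28764 + A + X)
h(s(-14), -181) - x(-153, -87) = (-28764 + 0 - 181) - sqrt(-71 - 87) = -28945 - sqrt(-158) = -28945 - I*sqrt(158)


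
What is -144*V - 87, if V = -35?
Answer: 4953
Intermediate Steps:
-144*V - 87 = -144*(-35) - 87 = 5040 - 87 = 4953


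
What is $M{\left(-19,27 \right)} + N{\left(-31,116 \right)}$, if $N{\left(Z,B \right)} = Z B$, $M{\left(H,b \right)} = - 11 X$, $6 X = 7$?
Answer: $- \frac{21653}{6} \approx -3608.8$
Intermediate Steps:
$X = \frac{7}{6}$ ($X = \frac{1}{6} \cdot 7 = \frac{7}{6} \approx 1.1667$)
$M{\left(H,b \right)} = - \frac{77}{6}$ ($M{\left(H,b \right)} = \left(-11\right) \frac{7}{6} = - \frac{77}{6}$)
$N{\left(Z,B \right)} = B Z$
$M{\left(-19,27 \right)} + N{\left(-31,116 \right)} = - \frac{77}{6} + 116 \left(-31\right) = - \frac{77}{6} - 3596 = - \frac{21653}{6}$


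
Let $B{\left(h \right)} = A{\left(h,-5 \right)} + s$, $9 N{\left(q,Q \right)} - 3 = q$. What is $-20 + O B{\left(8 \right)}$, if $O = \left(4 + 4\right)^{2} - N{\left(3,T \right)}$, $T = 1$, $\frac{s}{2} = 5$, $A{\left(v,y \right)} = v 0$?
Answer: $\frac{1840}{3} \approx 613.33$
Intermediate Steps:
$A{\left(v,y \right)} = 0$
$s = 10$ ($s = 2 \cdot 5 = 10$)
$N{\left(q,Q \right)} = \frac{1}{3} + \frac{q}{9}$
$B{\left(h \right)} = 10$ ($B{\left(h \right)} = 0 + 10 = 10$)
$O = \frac{190}{3}$ ($O = \left(4 + 4\right)^{2} - \left(\frac{1}{3} + \frac{1}{9} \cdot 3\right) = 8^{2} - \left(\frac{1}{3} + \frac{1}{3}\right) = 64 - \frac{2}{3} = \frac{190}{3} \approx 63.333$)
$-20 + O B{\left(8 \right)} = -20 + \frac{190}{3} \cdot 10 = -20 + \frac{1900}{3} = \frac{1840}{3}$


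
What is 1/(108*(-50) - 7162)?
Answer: -1/12562 ≈ -7.9605e-5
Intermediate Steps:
1/(108*(-50) - 7162) = 1/(-5400 - 7162) = 1/(-12562) = -1/12562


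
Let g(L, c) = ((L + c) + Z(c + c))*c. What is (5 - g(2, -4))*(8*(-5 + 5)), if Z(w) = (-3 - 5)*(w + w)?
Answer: 0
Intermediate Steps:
Z(w) = -16*w
g(L, c) = c*(L - 31*c) (g(L, c) = ((L + c) - 16*(c + c))*c = ((L + c) - 32*c)*c = (L - 31*c)*c = c*(L - 31*c))
(5 - g(2, -4))*(8*(-5 + 5)) = (5 - (-4)*(2 - 31*(-4)))*(8*(-5 + 5)) = (5 - (-4)*(2 + 124))*(8*0) = (5 - (-4)*126)*0 = (5 - 1*(-504))*0 = (5 + 504)*0 = 509*0 = 0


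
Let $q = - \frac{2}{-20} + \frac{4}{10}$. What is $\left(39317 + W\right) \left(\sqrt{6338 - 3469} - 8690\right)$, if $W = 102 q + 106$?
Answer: $-343029060 + 39474 \sqrt{2869} \approx -3.4091 \cdot 10^{8}$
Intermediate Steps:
$q = \frac{1}{2}$ ($q = \left(-2\right) \left(- \frac{1}{20}\right) + 4 \cdot \frac{1}{10} = \frac{1}{10} + \frac{2}{5} = \frac{1}{2} \approx 0.5$)
$W = 157$ ($W = 102 \cdot \frac{1}{2} + 106 = 51 + 106 = 157$)
$\left(39317 + W\right) \left(\sqrt{6338 - 3469} - 8690\right) = \left(39317 + 157\right) \left(\sqrt{6338 - 3469} - 8690\right) = 39474 \left(\sqrt{2869} - 8690\right) = 39474 \left(-8690 + \sqrt{2869}\right) = -343029060 + 39474 \sqrt{2869}$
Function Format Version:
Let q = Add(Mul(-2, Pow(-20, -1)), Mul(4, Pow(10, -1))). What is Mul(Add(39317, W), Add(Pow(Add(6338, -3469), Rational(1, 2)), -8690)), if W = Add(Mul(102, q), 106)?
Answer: Add(-343029060, Mul(39474, Pow(2869, Rational(1, 2)))) ≈ -3.4091e+8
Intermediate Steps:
q = Rational(1, 2) (q = Add(Mul(-2, Rational(-1, 20)), Mul(4, Rational(1, 10))) = Add(Rational(1, 10), Rational(2, 5)) = Rational(1, 2) ≈ 0.50000)
W = 157 (W = Add(Mul(102, Rational(1, 2)), 106) = Add(51, 106) = 157)
Mul(Add(39317, W), Add(Pow(Add(6338, -3469), Rational(1, 2)), -8690)) = Mul(Add(39317, 157), Add(Pow(Add(6338, -3469), Rational(1, 2)), -8690)) = Mul(39474, Add(Pow(2869, Rational(1, 2)), -8690)) = Mul(39474, Add(-8690, Pow(2869, Rational(1, 2)))) = Add(-343029060, Mul(39474, Pow(2869, Rational(1, 2))))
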